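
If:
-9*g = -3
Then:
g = 1/3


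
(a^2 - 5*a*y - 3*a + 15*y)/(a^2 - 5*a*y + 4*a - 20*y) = (a - 3)/(a + 4)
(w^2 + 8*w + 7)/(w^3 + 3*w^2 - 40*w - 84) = (w + 1)/(w^2 - 4*w - 12)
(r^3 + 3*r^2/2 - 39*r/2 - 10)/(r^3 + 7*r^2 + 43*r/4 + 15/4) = 2*(r - 4)/(2*r + 3)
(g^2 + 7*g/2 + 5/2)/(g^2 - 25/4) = 2*(g + 1)/(2*g - 5)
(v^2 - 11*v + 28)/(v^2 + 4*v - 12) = (v^2 - 11*v + 28)/(v^2 + 4*v - 12)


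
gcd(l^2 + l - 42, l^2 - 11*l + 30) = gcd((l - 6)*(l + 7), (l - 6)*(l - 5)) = l - 6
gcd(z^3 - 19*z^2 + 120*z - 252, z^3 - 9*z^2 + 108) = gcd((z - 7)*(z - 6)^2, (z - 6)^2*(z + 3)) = z^2 - 12*z + 36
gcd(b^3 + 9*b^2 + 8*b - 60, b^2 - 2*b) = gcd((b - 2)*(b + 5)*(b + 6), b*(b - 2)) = b - 2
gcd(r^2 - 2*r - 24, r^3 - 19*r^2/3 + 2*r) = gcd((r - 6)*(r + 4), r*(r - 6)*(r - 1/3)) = r - 6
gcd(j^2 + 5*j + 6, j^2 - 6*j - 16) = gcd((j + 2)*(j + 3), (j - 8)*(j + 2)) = j + 2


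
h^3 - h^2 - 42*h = h*(h - 7)*(h + 6)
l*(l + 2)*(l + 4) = l^3 + 6*l^2 + 8*l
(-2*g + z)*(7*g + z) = -14*g^2 + 5*g*z + z^2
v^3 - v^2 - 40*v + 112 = (v - 4)^2*(v + 7)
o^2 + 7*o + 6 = (o + 1)*(o + 6)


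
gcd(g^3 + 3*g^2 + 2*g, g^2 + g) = g^2 + g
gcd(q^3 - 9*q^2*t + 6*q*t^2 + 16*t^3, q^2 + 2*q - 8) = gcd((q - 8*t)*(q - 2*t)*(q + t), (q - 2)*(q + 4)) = 1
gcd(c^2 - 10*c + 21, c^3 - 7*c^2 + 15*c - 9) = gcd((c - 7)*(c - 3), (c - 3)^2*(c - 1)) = c - 3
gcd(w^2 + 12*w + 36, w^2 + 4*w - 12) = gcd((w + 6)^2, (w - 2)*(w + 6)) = w + 6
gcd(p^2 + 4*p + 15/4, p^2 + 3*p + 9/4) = p + 3/2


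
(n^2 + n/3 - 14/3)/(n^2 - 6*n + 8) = (n + 7/3)/(n - 4)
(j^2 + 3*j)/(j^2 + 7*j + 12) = j/(j + 4)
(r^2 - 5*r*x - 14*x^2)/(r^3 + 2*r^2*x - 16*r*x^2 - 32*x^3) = (-r + 7*x)/(-r^2 + 16*x^2)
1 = 1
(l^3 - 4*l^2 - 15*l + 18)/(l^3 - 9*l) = (l^2 - 7*l + 6)/(l*(l - 3))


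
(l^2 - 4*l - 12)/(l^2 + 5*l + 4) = (l^2 - 4*l - 12)/(l^2 + 5*l + 4)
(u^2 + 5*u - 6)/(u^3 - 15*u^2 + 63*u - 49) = (u + 6)/(u^2 - 14*u + 49)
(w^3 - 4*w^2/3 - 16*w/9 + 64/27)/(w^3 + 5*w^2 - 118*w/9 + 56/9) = (9*w^2 - 16)/(3*(3*w^2 + 19*w - 14))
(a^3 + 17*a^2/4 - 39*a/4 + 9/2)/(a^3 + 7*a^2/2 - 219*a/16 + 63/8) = 4*(a - 1)/(4*a - 7)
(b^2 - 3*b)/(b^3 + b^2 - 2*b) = (b - 3)/(b^2 + b - 2)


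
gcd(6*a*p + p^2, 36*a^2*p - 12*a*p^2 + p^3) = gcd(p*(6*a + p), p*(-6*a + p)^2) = p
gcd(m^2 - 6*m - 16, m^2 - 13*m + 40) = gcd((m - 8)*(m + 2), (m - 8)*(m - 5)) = m - 8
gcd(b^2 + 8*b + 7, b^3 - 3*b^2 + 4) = b + 1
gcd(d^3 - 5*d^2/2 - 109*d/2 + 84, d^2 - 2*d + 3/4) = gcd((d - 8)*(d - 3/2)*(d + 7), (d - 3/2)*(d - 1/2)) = d - 3/2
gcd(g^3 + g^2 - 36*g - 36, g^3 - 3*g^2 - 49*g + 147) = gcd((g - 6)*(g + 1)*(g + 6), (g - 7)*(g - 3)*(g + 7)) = 1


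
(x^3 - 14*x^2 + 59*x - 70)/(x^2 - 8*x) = (x^3 - 14*x^2 + 59*x - 70)/(x*(x - 8))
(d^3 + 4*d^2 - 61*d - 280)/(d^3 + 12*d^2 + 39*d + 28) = (d^2 - 3*d - 40)/(d^2 + 5*d + 4)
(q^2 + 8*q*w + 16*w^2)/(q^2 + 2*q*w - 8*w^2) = (q + 4*w)/(q - 2*w)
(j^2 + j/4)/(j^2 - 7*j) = (j + 1/4)/(j - 7)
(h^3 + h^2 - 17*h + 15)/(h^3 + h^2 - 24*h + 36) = (h^2 + 4*h - 5)/(h^2 + 4*h - 12)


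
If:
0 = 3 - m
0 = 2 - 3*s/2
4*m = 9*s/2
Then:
No Solution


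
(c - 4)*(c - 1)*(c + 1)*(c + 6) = c^4 + 2*c^3 - 25*c^2 - 2*c + 24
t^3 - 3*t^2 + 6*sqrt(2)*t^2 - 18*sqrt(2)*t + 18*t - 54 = (t - 3)*(t + 3*sqrt(2))^2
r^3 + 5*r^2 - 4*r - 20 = (r - 2)*(r + 2)*(r + 5)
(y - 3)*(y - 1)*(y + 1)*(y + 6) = y^4 + 3*y^3 - 19*y^2 - 3*y + 18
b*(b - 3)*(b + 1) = b^3 - 2*b^2 - 3*b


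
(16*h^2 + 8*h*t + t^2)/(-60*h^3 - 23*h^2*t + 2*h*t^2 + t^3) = (4*h + t)/(-15*h^2 - 2*h*t + t^2)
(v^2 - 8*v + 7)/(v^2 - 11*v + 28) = (v - 1)/(v - 4)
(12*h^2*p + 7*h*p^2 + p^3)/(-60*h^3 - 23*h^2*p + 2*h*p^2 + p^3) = p/(-5*h + p)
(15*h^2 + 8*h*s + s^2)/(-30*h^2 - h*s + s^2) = (3*h + s)/(-6*h + s)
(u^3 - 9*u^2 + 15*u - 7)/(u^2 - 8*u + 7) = u - 1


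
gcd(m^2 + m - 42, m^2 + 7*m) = m + 7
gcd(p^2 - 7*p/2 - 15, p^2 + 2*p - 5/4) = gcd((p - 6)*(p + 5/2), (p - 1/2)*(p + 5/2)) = p + 5/2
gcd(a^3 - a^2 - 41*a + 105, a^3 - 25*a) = a - 5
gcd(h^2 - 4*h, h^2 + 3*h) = h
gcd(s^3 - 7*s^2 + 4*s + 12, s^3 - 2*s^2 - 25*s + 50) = s - 2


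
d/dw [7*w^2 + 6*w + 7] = 14*w + 6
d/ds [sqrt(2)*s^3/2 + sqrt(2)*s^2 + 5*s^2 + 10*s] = 3*sqrt(2)*s^2/2 + 2*sqrt(2)*s + 10*s + 10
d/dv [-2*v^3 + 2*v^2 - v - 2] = -6*v^2 + 4*v - 1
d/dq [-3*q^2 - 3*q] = -6*q - 3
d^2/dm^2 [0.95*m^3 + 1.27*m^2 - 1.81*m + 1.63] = 5.7*m + 2.54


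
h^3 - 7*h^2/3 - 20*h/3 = h*(h - 4)*(h + 5/3)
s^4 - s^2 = s^2*(s - 1)*(s + 1)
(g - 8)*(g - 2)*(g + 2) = g^3 - 8*g^2 - 4*g + 32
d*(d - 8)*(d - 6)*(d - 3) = d^4 - 17*d^3 + 90*d^2 - 144*d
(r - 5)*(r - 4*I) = r^2 - 5*r - 4*I*r + 20*I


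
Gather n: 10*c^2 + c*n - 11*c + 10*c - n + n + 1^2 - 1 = 10*c^2 + c*n - c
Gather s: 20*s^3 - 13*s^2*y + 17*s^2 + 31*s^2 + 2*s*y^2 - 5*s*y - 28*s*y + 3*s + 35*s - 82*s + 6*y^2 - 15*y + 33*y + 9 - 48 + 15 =20*s^3 + s^2*(48 - 13*y) + s*(2*y^2 - 33*y - 44) + 6*y^2 + 18*y - 24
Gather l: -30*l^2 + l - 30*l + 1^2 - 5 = -30*l^2 - 29*l - 4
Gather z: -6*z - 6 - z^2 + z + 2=-z^2 - 5*z - 4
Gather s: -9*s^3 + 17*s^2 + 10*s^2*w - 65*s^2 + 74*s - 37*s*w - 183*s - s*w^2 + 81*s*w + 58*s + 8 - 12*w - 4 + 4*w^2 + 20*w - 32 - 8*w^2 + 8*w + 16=-9*s^3 + s^2*(10*w - 48) + s*(-w^2 + 44*w - 51) - 4*w^2 + 16*w - 12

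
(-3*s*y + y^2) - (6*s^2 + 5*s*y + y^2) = -6*s^2 - 8*s*y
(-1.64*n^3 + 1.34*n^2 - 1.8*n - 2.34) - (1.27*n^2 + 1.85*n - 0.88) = -1.64*n^3 + 0.0700000000000001*n^2 - 3.65*n - 1.46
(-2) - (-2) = 0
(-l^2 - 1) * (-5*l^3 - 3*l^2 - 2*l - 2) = 5*l^5 + 3*l^4 + 7*l^3 + 5*l^2 + 2*l + 2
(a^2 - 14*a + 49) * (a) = a^3 - 14*a^2 + 49*a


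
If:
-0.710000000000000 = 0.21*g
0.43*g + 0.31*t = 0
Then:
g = -3.38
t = 4.69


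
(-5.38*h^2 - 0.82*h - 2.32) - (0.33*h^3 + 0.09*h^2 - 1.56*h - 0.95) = -0.33*h^3 - 5.47*h^2 + 0.74*h - 1.37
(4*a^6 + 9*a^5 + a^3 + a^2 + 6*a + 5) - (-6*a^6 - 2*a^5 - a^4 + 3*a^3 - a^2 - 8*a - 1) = 10*a^6 + 11*a^5 + a^4 - 2*a^3 + 2*a^2 + 14*a + 6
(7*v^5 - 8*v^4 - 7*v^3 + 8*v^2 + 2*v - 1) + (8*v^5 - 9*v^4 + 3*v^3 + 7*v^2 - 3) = 15*v^5 - 17*v^4 - 4*v^3 + 15*v^2 + 2*v - 4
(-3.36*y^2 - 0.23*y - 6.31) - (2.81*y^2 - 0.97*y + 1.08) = -6.17*y^2 + 0.74*y - 7.39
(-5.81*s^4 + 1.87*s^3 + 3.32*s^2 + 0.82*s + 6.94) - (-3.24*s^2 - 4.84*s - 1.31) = -5.81*s^4 + 1.87*s^3 + 6.56*s^2 + 5.66*s + 8.25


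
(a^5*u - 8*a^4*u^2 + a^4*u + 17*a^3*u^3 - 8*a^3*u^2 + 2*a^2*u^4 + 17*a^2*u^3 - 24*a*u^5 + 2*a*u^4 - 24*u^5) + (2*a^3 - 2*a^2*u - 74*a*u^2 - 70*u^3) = a^5*u - 8*a^4*u^2 + a^4*u + 17*a^3*u^3 - 8*a^3*u^2 + 2*a^3 + 2*a^2*u^4 + 17*a^2*u^3 - 2*a^2*u - 24*a*u^5 + 2*a*u^4 - 74*a*u^2 - 24*u^5 - 70*u^3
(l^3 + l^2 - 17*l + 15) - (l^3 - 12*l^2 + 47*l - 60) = 13*l^2 - 64*l + 75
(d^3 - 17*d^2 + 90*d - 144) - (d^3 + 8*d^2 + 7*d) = -25*d^2 + 83*d - 144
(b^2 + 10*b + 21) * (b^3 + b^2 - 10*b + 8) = b^5 + 11*b^4 + 21*b^3 - 71*b^2 - 130*b + 168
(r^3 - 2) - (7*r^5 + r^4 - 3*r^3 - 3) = -7*r^5 - r^4 + 4*r^3 + 1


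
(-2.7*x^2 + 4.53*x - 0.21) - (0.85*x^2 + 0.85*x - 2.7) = -3.55*x^2 + 3.68*x + 2.49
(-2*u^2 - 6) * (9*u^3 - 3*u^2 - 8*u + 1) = -18*u^5 + 6*u^4 - 38*u^3 + 16*u^2 + 48*u - 6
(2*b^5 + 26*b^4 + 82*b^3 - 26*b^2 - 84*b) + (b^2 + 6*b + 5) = 2*b^5 + 26*b^4 + 82*b^3 - 25*b^2 - 78*b + 5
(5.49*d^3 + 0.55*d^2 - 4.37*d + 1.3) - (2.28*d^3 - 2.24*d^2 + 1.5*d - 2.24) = 3.21*d^3 + 2.79*d^2 - 5.87*d + 3.54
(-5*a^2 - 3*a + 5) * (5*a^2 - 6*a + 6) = -25*a^4 + 15*a^3 + 13*a^2 - 48*a + 30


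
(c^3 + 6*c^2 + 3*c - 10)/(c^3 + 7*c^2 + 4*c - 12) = (c + 5)/(c + 6)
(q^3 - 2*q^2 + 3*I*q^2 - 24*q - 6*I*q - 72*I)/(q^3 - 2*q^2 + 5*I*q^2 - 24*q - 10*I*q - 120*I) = (q + 3*I)/(q + 5*I)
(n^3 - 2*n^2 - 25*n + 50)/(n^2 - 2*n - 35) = (n^2 - 7*n + 10)/(n - 7)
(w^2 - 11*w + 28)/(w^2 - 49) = (w - 4)/(w + 7)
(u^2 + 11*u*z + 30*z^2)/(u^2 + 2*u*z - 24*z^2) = (-u - 5*z)/(-u + 4*z)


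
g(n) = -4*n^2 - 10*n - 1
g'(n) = -8*n - 10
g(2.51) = -51.30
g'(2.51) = -30.08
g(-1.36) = 5.20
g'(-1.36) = 0.88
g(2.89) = -63.31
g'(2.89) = -33.12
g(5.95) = -202.11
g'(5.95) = -57.60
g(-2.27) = 1.09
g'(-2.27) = 8.16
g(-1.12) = 5.18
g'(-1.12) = -1.04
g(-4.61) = -39.91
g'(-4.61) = 26.88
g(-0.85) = 4.61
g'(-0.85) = -3.20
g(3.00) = -67.00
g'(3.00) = -34.00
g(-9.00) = -235.00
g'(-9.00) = 62.00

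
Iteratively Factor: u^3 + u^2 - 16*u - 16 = (u - 4)*(u^2 + 5*u + 4) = (u - 4)*(u + 1)*(u + 4)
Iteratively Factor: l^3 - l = (l)*(l^2 - 1) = l*(l + 1)*(l - 1)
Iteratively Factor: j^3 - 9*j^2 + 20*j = (j - 5)*(j^2 - 4*j) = (j - 5)*(j - 4)*(j)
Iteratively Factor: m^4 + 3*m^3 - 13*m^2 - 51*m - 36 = (m + 3)*(m^3 - 13*m - 12) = (m - 4)*(m + 3)*(m^2 + 4*m + 3) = (m - 4)*(m + 3)^2*(m + 1)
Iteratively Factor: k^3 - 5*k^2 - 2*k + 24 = (k + 2)*(k^2 - 7*k + 12) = (k - 4)*(k + 2)*(k - 3)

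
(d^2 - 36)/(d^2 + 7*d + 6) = (d - 6)/(d + 1)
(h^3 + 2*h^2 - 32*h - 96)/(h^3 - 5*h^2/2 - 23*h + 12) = 2*(h + 4)/(2*h - 1)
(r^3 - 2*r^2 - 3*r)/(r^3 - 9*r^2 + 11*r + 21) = r/(r - 7)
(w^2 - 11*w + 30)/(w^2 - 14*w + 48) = (w - 5)/(w - 8)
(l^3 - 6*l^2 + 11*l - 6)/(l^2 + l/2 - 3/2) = 2*(l^2 - 5*l + 6)/(2*l + 3)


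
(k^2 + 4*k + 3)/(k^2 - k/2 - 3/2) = 2*(k + 3)/(2*k - 3)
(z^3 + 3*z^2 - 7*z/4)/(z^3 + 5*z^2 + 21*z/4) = (2*z - 1)/(2*z + 3)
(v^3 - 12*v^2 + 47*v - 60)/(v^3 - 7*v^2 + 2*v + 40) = (v - 3)/(v + 2)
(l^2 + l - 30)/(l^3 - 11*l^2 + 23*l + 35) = (l + 6)/(l^2 - 6*l - 7)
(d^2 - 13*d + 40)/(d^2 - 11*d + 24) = (d - 5)/(d - 3)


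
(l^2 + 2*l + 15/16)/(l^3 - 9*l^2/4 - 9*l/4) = (l + 5/4)/(l*(l - 3))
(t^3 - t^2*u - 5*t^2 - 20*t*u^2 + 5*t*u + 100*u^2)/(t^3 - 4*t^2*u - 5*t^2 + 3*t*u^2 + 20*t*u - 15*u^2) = (t^2 - t*u - 20*u^2)/(t^2 - 4*t*u + 3*u^2)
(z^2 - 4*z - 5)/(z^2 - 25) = (z + 1)/(z + 5)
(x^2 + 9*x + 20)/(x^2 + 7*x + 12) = (x + 5)/(x + 3)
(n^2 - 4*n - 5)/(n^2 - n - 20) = (n + 1)/(n + 4)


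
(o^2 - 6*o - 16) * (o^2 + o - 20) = o^4 - 5*o^3 - 42*o^2 + 104*o + 320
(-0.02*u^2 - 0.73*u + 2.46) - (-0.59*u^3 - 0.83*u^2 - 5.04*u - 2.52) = 0.59*u^3 + 0.81*u^2 + 4.31*u + 4.98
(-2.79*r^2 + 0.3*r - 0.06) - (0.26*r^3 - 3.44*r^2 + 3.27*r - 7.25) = -0.26*r^3 + 0.65*r^2 - 2.97*r + 7.19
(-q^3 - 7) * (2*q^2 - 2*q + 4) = -2*q^5 + 2*q^4 - 4*q^3 - 14*q^2 + 14*q - 28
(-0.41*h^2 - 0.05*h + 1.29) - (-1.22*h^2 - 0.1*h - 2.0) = 0.81*h^2 + 0.05*h + 3.29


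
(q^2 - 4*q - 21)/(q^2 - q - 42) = (q + 3)/(q + 6)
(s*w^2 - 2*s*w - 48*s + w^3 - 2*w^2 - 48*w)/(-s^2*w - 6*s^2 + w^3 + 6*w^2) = (8 - w)/(s - w)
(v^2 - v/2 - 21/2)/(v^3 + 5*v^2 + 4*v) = (2*v^2 - v - 21)/(2*v*(v^2 + 5*v + 4))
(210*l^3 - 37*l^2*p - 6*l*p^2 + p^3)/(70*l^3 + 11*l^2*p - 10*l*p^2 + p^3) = (6*l + p)/(2*l + p)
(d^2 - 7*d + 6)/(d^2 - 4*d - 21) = (-d^2 + 7*d - 6)/(-d^2 + 4*d + 21)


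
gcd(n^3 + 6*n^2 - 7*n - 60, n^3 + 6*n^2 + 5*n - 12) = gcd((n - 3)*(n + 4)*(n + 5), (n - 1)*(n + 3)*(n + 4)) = n + 4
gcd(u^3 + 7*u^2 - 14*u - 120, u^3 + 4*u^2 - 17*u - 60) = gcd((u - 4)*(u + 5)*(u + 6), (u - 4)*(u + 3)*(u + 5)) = u^2 + u - 20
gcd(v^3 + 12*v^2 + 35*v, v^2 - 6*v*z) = v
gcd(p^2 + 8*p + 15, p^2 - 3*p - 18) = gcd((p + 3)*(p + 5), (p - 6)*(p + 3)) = p + 3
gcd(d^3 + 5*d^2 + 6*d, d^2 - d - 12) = d + 3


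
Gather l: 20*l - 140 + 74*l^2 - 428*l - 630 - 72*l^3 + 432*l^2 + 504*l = -72*l^3 + 506*l^2 + 96*l - 770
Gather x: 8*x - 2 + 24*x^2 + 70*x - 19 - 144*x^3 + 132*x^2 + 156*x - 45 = -144*x^3 + 156*x^2 + 234*x - 66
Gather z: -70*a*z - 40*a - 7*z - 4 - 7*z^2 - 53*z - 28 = -40*a - 7*z^2 + z*(-70*a - 60) - 32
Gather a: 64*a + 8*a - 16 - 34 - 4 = 72*a - 54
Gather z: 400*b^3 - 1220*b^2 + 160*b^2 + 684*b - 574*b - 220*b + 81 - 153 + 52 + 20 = 400*b^3 - 1060*b^2 - 110*b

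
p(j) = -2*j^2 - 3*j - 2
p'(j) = -4*j - 3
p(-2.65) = -8.10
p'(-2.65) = 7.60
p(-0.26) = -1.36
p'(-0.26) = -1.96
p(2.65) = -24.00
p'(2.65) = -13.60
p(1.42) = -10.29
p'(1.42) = -8.68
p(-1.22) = -1.32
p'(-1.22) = 1.88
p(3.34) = -34.33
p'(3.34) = -16.36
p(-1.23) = -1.34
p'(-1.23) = 1.92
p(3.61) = -38.89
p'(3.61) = -17.44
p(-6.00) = -56.00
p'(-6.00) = 21.00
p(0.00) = -2.00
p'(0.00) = -3.00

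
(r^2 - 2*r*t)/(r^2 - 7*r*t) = (r - 2*t)/(r - 7*t)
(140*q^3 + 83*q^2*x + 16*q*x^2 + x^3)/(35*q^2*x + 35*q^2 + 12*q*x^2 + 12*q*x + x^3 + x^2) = (4*q + x)/(x + 1)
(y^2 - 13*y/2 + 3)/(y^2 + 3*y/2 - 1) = (y - 6)/(y + 2)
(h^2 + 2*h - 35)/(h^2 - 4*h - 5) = (h + 7)/(h + 1)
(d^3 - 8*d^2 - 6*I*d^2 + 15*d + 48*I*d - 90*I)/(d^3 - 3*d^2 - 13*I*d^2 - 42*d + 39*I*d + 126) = (d - 5)/(d - 7*I)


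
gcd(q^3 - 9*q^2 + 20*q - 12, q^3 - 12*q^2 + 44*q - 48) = q^2 - 8*q + 12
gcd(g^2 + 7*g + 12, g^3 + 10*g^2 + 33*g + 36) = g^2 + 7*g + 12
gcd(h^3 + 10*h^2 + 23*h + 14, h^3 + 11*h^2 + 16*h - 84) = h + 7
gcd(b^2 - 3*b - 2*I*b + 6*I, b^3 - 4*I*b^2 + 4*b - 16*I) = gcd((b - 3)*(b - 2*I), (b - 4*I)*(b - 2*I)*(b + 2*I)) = b - 2*I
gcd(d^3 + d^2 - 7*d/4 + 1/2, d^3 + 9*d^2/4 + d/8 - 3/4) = d^2 + 3*d/2 - 1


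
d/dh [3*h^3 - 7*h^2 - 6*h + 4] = 9*h^2 - 14*h - 6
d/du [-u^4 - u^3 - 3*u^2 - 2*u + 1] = -4*u^3 - 3*u^2 - 6*u - 2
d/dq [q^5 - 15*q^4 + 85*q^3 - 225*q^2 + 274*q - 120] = 5*q^4 - 60*q^3 + 255*q^2 - 450*q + 274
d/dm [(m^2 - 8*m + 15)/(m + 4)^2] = 2*(8*m - 31)/(m^3 + 12*m^2 + 48*m + 64)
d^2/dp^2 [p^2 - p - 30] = 2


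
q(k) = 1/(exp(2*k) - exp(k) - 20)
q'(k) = (-2*exp(2*k) + exp(k))/(exp(2*k) - exp(k) - 20)^2 = (1 - 2*exp(k))*exp(k)/(-exp(2*k) + exp(k) + 20)^2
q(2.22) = 0.02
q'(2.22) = -0.05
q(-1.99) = -0.05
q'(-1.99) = 0.00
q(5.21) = 0.00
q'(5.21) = -0.00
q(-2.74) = -0.05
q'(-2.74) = 0.00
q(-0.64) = -0.05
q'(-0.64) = -0.00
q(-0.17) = -0.05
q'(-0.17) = -0.00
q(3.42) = 0.00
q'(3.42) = -0.00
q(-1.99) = -0.05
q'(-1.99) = 0.00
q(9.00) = 0.00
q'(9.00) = 0.00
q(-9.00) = -0.05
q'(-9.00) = 0.00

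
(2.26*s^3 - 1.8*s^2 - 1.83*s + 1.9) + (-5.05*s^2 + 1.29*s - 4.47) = 2.26*s^3 - 6.85*s^2 - 0.54*s - 2.57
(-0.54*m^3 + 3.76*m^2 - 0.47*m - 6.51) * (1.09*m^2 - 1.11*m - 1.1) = -0.5886*m^5 + 4.6978*m^4 - 4.0919*m^3 - 10.7102*m^2 + 7.7431*m + 7.161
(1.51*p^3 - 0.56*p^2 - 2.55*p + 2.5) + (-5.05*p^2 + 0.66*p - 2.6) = 1.51*p^3 - 5.61*p^2 - 1.89*p - 0.1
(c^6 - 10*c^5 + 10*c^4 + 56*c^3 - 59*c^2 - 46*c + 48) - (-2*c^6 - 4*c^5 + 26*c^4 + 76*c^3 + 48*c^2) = 3*c^6 - 6*c^5 - 16*c^4 - 20*c^3 - 107*c^2 - 46*c + 48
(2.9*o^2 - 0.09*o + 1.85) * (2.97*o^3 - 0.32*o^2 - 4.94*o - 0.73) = 8.613*o^5 - 1.1953*o^4 - 8.8027*o^3 - 2.2644*o^2 - 9.0733*o - 1.3505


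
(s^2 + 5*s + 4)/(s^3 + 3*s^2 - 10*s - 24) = (s + 1)/(s^2 - s - 6)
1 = 1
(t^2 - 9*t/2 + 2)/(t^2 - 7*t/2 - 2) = (2*t - 1)/(2*t + 1)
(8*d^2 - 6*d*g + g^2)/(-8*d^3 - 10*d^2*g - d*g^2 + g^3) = (-2*d + g)/(2*d^2 + 3*d*g + g^2)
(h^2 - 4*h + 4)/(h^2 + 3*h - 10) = (h - 2)/(h + 5)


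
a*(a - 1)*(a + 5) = a^3 + 4*a^2 - 5*a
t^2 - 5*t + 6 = (t - 3)*(t - 2)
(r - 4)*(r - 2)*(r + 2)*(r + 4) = r^4 - 20*r^2 + 64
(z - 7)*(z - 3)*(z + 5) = z^3 - 5*z^2 - 29*z + 105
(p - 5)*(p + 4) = p^2 - p - 20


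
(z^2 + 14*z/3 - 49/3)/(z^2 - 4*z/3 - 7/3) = (z + 7)/(z + 1)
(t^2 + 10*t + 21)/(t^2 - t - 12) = (t + 7)/(t - 4)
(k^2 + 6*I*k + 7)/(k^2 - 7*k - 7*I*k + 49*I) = (k^2 + 6*I*k + 7)/(k^2 - 7*k - 7*I*k + 49*I)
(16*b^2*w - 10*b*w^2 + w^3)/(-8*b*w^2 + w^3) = (-2*b + w)/w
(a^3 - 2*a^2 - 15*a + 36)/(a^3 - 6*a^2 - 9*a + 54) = (a^2 + a - 12)/(a^2 - 3*a - 18)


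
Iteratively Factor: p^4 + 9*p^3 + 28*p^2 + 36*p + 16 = (p + 2)*(p^3 + 7*p^2 + 14*p + 8) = (p + 2)^2*(p^2 + 5*p + 4) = (p + 2)^2*(p + 4)*(p + 1)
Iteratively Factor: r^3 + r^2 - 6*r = (r + 3)*(r^2 - 2*r) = r*(r + 3)*(r - 2)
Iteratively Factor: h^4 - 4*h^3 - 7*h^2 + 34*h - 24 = (h - 4)*(h^3 - 7*h + 6) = (h - 4)*(h - 2)*(h^2 + 2*h - 3) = (h - 4)*(h - 2)*(h + 3)*(h - 1)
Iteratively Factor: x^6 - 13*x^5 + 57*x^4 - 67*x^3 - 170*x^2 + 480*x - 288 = (x - 4)*(x^5 - 9*x^4 + 21*x^3 + 17*x^2 - 102*x + 72) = (x - 4)*(x - 1)*(x^4 - 8*x^3 + 13*x^2 + 30*x - 72) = (x - 4)*(x - 1)*(x + 2)*(x^3 - 10*x^2 + 33*x - 36) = (x - 4)^2*(x - 1)*(x + 2)*(x^2 - 6*x + 9) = (x - 4)^2*(x - 3)*(x - 1)*(x + 2)*(x - 3)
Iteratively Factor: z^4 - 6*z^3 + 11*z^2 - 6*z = (z)*(z^3 - 6*z^2 + 11*z - 6) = z*(z - 1)*(z^2 - 5*z + 6) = z*(z - 2)*(z - 1)*(z - 3)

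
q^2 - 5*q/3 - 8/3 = (q - 8/3)*(q + 1)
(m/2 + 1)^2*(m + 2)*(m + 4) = m^4/4 + 5*m^3/2 + 9*m^2 + 14*m + 8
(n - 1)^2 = n^2 - 2*n + 1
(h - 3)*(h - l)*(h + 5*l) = h^3 + 4*h^2*l - 3*h^2 - 5*h*l^2 - 12*h*l + 15*l^2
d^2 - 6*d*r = d*(d - 6*r)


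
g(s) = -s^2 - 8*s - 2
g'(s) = -2*s - 8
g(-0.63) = 2.64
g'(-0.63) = -6.74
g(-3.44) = 13.69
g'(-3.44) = -1.12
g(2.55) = -28.90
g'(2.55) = -13.10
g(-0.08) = -1.37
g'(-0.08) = -7.84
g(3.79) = -46.68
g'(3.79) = -15.58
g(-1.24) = 6.38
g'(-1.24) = -5.52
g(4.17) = -52.75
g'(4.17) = -16.34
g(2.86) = -33.06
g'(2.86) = -13.72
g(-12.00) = -50.00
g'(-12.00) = 16.00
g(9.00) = -155.00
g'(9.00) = -26.00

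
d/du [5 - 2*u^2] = -4*u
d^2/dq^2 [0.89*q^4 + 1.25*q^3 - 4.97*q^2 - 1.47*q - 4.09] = 10.68*q^2 + 7.5*q - 9.94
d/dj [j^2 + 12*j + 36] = 2*j + 12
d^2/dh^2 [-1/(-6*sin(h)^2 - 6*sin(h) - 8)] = 3*(-12*sin(h)^4 - 9*sin(h)^3 + 31*sin(h)^2 + 22*sin(h) - 2)/(2*(3*sin(h)^2 + 3*sin(h) + 4)^3)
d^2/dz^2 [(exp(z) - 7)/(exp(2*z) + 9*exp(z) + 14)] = (exp(4*z) - 37*exp(3*z) - 273*exp(2*z) - 301*exp(z) + 1078)*exp(z)/(exp(6*z) + 27*exp(5*z) + 285*exp(4*z) + 1485*exp(3*z) + 3990*exp(2*z) + 5292*exp(z) + 2744)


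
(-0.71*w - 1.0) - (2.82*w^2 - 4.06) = -2.82*w^2 - 0.71*w + 3.06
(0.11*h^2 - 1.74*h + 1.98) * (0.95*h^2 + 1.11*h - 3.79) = 0.1045*h^4 - 1.5309*h^3 - 0.4673*h^2 + 8.7924*h - 7.5042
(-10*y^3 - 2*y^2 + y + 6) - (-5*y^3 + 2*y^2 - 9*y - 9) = -5*y^3 - 4*y^2 + 10*y + 15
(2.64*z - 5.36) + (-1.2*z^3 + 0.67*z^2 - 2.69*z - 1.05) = -1.2*z^3 + 0.67*z^2 - 0.0499999999999998*z - 6.41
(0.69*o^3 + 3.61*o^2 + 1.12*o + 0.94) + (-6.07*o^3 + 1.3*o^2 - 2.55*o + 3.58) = -5.38*o^3 + 4.91*o^2 - 1.43*o + 4.52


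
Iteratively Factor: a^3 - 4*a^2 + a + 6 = (a - 3)*(a^2 - a - 2) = (a - 3)*(a - 2)*(a + 1)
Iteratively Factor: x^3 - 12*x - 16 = (x + 2)*(x^2 - 2*x - 8) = (x + 2)^2*(x - 4)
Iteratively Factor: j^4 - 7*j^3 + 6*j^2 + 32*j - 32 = (j - 4)*(j^3 - 3*j^2 - 6*j + 8) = (j - 4)*(j - 1)*(j^2 - 2*j - 8) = (j - 4)^2*(j - 1)*(j + 2)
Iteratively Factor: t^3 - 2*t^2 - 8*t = (t - 4)*(t^2 + 2*t) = (t - 4)*(t + 2)*(t)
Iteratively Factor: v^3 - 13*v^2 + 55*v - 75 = (v - 3)*(v^2 - 10*v + 25) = (v - 5)*(v - 3)*(v - 5)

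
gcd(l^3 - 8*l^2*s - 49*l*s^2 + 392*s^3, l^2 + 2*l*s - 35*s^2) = l + 7*s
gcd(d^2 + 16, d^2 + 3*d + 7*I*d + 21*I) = 1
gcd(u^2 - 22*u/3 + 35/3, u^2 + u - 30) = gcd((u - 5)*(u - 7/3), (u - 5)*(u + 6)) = u - 5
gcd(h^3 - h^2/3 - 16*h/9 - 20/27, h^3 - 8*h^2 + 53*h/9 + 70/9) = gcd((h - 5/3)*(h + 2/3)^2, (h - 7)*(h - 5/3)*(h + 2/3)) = h^2 - h - 10/9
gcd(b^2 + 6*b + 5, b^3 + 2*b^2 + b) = b + 1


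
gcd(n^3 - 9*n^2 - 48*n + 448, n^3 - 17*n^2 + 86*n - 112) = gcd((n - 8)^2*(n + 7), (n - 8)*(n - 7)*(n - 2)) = n - 8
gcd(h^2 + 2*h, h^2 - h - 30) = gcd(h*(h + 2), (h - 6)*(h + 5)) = 1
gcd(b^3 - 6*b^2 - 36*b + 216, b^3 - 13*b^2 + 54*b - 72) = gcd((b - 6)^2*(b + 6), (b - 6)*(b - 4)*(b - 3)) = b - 6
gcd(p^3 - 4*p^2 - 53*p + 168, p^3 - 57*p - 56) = p^2 - p - 56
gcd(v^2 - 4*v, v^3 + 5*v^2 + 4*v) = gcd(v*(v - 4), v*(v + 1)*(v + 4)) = v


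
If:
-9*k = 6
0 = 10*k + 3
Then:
No Solution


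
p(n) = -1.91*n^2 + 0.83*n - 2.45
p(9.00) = -149.69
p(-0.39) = -3.06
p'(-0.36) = 2.21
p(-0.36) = -3.00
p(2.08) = -8.99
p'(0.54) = -1.23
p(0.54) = -2.56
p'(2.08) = -7.12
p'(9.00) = -33.55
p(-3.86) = -34.11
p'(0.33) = -0.43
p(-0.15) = -2.62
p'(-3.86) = 15.58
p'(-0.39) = 2.32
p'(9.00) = -33.55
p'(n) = 0.83 - 3.82*n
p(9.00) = -149.69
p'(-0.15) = 1.40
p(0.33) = -2.38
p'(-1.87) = 7.97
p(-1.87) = -10.68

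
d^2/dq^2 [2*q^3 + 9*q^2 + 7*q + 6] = 12*q + 18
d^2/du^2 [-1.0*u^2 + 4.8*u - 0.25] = -2.00000000000000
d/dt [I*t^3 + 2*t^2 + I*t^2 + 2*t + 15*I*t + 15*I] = 3*I*t^2 + 2*t*(2 + I) + 2 + 15*I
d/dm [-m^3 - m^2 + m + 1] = -3*m^2 - 2*m + 1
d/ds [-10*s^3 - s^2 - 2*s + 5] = -30*s^2 - 2*s - 2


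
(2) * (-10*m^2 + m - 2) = -20*m^2 + 2*m - 4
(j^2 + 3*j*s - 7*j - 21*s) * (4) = 4*j^2 + 12*j*s - 28*j - 84*s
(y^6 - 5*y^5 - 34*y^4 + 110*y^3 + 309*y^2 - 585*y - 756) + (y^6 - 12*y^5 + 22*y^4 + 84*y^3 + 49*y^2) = 2*y^6 - 17*y^5 - 12*y^4 + 194*y^3 + 358*y^2 - 585*y - 756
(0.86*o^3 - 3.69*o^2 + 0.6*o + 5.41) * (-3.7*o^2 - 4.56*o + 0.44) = -3.182*o^5 + 9.7314*o^4 + 14.9848*o^3 - 24.3766*o^2 - 24.4056*o + 2.3804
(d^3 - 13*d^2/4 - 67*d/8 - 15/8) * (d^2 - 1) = d^5 - 13*d^4/4 - 75*d^3/8 + 11*d^2/8 + 67*d/8 + 15/8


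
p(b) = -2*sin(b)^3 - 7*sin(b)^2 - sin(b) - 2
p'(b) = -6*sin(b)^2*cos(b) - 14*sin(b)*cos(b) - cos(b) = (-14*sin(b) + 3*cos(2*b) - 4)*cos(b)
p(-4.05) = -8.12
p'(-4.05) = 9.70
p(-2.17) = -4.82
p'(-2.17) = -3.65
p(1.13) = -10.11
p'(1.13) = -7.92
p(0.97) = -8.71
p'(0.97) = -9.40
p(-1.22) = -5.58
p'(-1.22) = 2.36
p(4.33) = -5.50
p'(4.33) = -2.55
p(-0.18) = -2.03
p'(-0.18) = 1.29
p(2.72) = -3.72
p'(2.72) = 7.06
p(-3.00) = -1.99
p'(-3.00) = -0.85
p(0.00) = -2.00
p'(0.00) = -1.00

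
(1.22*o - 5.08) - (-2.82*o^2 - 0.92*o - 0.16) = 2.82*o^2 + 2.14*o - 4.92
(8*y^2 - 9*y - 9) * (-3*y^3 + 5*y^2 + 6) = -24*y^5 + 67*y^4 - 18*y^3 + 3*y^2 - 54*y - 54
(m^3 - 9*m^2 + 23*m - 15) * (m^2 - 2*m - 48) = m^5 - 11*m^4 - 7*m^3 + 371*m^2 - 1074*m + 720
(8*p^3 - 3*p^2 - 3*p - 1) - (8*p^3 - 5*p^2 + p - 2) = 2*p^2 - 4*p + 1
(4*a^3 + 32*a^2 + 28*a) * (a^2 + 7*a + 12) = 4*a^5 + 60*a^4 + 300*a^3 + 580*a^2 + 336*a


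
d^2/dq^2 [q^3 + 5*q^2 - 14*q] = 6*q + 10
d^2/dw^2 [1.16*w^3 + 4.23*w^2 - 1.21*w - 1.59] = 6.96*w + 8.46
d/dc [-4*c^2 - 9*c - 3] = -8*c - 9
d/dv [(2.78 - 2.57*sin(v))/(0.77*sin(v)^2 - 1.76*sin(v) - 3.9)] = (1.9789*sin(v)^2 - 4.2812*sin(v) + 14.9158)*cos(v)/(0.5929*sin(v)^4 - 2.7104*sin(v)^3 - 2.9084*sin(v)^2 + 13.728*sin(v) + 15.21)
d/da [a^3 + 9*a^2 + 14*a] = 3*a^2 + 18*a + 14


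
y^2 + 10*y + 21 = (y + 3)*(y + 7)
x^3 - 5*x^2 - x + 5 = (x - 5)*(x - 1)*(x + 1)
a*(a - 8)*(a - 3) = a^3 - 11*a^2 + 24*a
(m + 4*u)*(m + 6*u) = m^2 + 10*m*u + 24*u^2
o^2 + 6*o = o*(o + 6)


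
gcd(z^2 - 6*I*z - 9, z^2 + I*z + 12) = z - 3*I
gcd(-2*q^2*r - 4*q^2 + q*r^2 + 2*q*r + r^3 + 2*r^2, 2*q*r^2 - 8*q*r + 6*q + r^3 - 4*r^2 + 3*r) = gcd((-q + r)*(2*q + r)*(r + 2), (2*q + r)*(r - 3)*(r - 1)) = 2*q + r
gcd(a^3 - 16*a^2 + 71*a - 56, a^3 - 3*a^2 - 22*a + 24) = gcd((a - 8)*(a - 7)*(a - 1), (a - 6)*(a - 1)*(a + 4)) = a - 1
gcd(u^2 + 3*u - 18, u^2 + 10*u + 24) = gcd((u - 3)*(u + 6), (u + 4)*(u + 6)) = u + 6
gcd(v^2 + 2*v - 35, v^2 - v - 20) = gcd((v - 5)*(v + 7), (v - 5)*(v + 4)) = v - 5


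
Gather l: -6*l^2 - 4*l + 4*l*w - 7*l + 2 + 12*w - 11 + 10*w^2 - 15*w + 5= -6*l^2 + l*(4*w - 11) + 10*w^2 - 3*w - 4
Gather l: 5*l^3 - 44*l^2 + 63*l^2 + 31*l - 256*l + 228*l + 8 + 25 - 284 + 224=5*l^3 + 19*l^2 + 3*l - 27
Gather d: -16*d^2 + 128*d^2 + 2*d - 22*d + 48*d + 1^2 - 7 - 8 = 112*d^2 + 28*d - 14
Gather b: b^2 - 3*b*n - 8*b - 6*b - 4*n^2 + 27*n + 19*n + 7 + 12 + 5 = b^2 + b*(-3*n - 14) - 4*n^2 + 46*n + 24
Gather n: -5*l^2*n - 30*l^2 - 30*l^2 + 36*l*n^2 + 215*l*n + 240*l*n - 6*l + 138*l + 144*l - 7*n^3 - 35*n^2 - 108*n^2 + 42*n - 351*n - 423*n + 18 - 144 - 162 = -60*l^2 + 276*l - 7*n^3 + n^2*(36*l - 143) + n*(-5*l^2 + 455*l - 732) - 288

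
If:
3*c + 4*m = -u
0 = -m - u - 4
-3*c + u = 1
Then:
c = -19/6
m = 9/2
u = -17/2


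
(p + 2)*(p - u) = p^2 - p*u + 2*p - 2*u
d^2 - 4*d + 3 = (d - 3)*(d - 1)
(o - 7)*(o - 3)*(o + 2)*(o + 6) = o^4 - 2*o^3 - 47*o^2 + 48*o + 252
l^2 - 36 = (l - 6)*(l + 6)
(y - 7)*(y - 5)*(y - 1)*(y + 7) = y^4 - 6*y^3 - 44*y^2 + 294*y - 245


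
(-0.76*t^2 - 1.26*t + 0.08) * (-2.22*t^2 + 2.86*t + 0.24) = 1.6872*t^4 + 0.6236*t^3 - 3.9636*t^2 - 0.0736*t + 0.0192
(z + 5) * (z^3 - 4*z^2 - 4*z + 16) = z^4 + z^3 - 24*z^2 - 4*z + 80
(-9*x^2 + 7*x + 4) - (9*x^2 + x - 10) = -18*x^2 + 6*x + 14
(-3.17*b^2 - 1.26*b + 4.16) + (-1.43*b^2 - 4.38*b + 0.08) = -4.6*b^2 - 5.64*b + 4.24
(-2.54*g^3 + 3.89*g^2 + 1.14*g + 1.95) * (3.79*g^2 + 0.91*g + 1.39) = -9.6266*g^5 + 12.4317*g^4 + 4.3299*g^3 + 13.835*g^2 + 3.3591*g + 2.7105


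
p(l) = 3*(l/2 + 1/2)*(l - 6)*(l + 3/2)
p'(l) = 3*(l/2 + 1/2)*(l - 6) + 3*(l/2 + 1/2)*(l + 3/2) + 3*(l - 6)*(l + 3/2)/2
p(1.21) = -43.03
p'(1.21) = -26.37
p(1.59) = -52.94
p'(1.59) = -25.57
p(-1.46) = 0.21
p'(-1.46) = 4.67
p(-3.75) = -90.49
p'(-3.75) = 82.41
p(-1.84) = -3.36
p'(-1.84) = 14.31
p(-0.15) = -10.59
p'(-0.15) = -18.57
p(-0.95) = -0.29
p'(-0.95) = -6.21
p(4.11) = -81.27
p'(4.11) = 12.61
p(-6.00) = -405.00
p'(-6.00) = 204.75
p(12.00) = 1579.50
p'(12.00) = 501.75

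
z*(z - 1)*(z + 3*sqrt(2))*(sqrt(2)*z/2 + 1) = sqrt(2)*z^4/2 - sqrt(2)*z^3/2 + 4*z^3 - 4*z^2 + 3*sqrt(2)*z^2 - 3*sqrt(2)*z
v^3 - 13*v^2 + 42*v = v*(v - 7)*(v - 6)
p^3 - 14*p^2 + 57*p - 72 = (p - 8)*(p - 3)^2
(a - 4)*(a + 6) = a^2 + 2*a - 24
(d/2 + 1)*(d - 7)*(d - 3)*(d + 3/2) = d^4/2 - 13*d^3/4 - 11*d^2/2 + 87*d/4 + 63/2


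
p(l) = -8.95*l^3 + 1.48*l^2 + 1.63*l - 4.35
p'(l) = -26.85*l^2 + 2.96*l + 1.63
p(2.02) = -68.79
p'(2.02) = -101.95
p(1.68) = -39.87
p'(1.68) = -69.18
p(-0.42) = -4.11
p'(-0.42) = -4.35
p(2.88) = -201.18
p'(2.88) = -212.55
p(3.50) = -364.25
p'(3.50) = -316.92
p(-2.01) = 71.03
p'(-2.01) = -112.80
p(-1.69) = 40.32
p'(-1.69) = -80.06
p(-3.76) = 486.20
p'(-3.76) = -389.09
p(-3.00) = 245.73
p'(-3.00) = -248.90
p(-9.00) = 6625.41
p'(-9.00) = -2199.86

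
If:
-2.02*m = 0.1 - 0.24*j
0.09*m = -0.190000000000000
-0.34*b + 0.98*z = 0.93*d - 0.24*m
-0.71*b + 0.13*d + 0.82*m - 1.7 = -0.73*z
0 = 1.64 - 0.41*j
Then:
No Solution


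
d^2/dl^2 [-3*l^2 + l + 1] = -6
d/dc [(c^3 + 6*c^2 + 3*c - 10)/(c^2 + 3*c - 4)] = (c^2 + 8*c + 18)/(c^2 + 8*c + 16)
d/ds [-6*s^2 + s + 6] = 1 - 12*s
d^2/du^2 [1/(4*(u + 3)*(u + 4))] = ((u + 3)^2 + (u + 3)*(u + 4) + (u + 4)^2)/(2*(u + 3)^3*(u + 4)^3)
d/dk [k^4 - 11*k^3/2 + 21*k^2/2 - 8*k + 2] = 4*k^3 - 33*k^2/2 + 21*k - 8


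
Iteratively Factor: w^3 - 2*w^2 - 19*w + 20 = (w - 1)*(w^2 - w - 20) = (w - 5)*(w - 1)*(w + 4)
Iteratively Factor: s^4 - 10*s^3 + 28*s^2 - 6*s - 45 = (s + 1)*(s^3 - 11*s^2 + 39*s - 45) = (s - 3)*(s + 1)*(s^2 - 8*s + 15) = (s - 3)^2*(s + 1)*(s - 5)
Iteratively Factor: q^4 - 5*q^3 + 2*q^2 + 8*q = (q - 2)*(q^3 - 3*q^2 - 4*q) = (q - 4)*(q - 2)*(q^2 + q) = q*(q - 4)*(q - 2)*(q + 1)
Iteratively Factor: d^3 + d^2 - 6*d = (d + 3)*(d^2 - 2*d) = d*(d + 3)*(d - 2)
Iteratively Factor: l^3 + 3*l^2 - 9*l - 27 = (l + 3)*(l^2 - 9) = (l - 3)*(l + 3)*(l + 3)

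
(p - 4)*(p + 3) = p^2 - p - 12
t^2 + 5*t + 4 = (t + 1)*(t + 4)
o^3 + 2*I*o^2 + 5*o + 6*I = (o - 2*I)*(o + I)*(o + 3*I)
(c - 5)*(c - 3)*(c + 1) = c^3 - 7*c^2 + 7*c + 15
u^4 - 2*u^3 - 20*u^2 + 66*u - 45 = (u - 3)^2*(u - 1)*(u + 5)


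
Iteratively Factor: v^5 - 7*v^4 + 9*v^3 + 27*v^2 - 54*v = (v + 2)*(v^4 - 9*v^3 + 27*v^2 - 27*v) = (v - 3)*(v + 2)*(v^3 - 6*v^2 + 9*v) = (v - 3)^2*(v + 2)*(v^2 - 3*v) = (v - 3)^3*(v + 2)*(v)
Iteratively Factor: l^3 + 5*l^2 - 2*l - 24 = (l - 2)*(l^2 + 7*l + 12) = (l - 2)*(l + 3)*(l + 4)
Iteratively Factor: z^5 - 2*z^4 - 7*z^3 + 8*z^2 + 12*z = (z + 2)*(z^4 - 4*z^3 + z^2 + 6*z) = (z - 2)*(z + 2)*(z^3 - 2*z^2 - 3*z) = (z - 3)*(z - 2)*(z + 2)*(z^2 + z) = (z - 3)*(z - 2)*(z + 1)*(z + 2)*(z)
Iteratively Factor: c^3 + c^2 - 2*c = (c + 2)*(c^2 - c) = c*(c + 2)*(c - 1)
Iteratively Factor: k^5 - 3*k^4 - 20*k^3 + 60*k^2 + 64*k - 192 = (k + 2)*(k^4 - 5*k^3 - 10*k^2 + 80*k - 96) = (k - 4)*(k + 2)*(k^3 - k^2 - 14*k + 24) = (k - 4)*(k - 3)*(k + 2)*(k^2 + 2*k - 8) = (k - 4)*(k - 3)*(k + 2)*(k + 4)*(k - 2)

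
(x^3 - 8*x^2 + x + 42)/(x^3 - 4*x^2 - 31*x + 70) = (x^2 - x - 6)/(x^2 + 3*x - 10)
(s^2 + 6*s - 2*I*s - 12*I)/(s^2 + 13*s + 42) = (s - 2*I)/(s + 7)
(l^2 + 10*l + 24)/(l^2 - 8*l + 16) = (l^2 + 10*l + 24)/(l^2 - 8*l + 16)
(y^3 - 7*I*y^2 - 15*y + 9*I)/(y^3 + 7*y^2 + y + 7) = (y^2 - 6*I*y - 9)/(y^2 + y*(7 + I) + 7*I)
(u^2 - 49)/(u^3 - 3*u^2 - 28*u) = (u + 7)/(u*(u + 4))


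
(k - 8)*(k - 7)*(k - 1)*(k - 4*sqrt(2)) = k^4 - 16*k^3 - 4*sqrt(2)*k^3 + 71*k^2 + 64*sqrt(2)*k^2 - 284*sqrt(2)*k - 56*k + 224*sqrt(2)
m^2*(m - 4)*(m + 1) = m^4 - 3*m^3 - 4*m^2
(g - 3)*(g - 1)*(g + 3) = g^3 - g^2 - 9*g + 9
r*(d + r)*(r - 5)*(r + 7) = d*r^3 + 2*d*r^2 - 35*d*r + r^4 + 2*r^3 - 35*r^2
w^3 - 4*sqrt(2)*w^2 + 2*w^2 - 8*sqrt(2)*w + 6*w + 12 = (w + 2)*(w - 3*sqrt(2))*(w - sqrt(2))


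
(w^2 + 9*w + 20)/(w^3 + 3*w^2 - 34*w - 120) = 1/(w - 6)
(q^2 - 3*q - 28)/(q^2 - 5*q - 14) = (q + 4)/(q + 2)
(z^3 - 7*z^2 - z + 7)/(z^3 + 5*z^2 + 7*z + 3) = (z^2 - 8*z + 7)/(z^2 + 4*z + 3)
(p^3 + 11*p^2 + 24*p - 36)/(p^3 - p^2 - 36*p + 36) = (p + 6)/(p - 6)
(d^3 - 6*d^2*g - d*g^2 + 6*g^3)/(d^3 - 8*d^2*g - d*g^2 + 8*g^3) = (d - 6*g)/(d - 8*g)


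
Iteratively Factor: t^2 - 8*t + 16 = (t - 4)*(t - 4)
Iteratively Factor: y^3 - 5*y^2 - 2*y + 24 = (y - 4)*(y^2 - y - 6) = (y - 4)*(y - 3)*(y + 2)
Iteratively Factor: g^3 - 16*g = (g)*(g^2 - 16) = g*(g - 4)*(g + 4)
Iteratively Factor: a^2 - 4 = (a - 2)*(a + 2)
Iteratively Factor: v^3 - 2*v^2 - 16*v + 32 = (v + 4)*(v^2 - 6*v + 8) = (v - 4)*(v + 4)*(v - 2)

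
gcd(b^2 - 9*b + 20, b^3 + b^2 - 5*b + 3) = 1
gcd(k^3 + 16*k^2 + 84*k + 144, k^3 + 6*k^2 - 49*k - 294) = k + 6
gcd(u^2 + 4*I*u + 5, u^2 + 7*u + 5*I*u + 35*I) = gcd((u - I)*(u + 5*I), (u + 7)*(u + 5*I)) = u + 5*I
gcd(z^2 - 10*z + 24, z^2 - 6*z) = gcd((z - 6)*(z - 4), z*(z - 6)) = z - 6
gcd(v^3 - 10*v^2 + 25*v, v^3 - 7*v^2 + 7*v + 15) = v - 5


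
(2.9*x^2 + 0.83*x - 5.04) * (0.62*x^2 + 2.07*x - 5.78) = 1.798*x^4 + 6.5176*x^3 - 18.1687*x^2 - 15.2302*x + 29.1312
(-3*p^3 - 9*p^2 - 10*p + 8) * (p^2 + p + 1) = -3*p^5 - 12*p^4 - 22*p^3 - 11*p^2 - 2*p + 8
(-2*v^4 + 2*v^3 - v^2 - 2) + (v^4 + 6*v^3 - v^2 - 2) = -v^4 + 8*v^3 - 2*v^2 - 4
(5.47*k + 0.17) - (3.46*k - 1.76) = 2.01*k + 1.93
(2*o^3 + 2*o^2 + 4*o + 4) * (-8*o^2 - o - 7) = -16*o^5 - 18*o^4 - 48*o^3 - 50*o^2 - 32*o - 28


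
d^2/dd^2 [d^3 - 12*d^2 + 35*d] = 6*d - 24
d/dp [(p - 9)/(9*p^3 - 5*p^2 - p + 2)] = (9*p^3 - 5*p^2 - p + (p - 9)*(-27*p^2 + 10*p + 1) + 2)/(9*p^3 - 5*p^2 - p + 2)^2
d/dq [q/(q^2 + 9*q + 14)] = (14 - q^2)/(q^4 + 18*q^3 + 109*q^2 + 252*q + 196)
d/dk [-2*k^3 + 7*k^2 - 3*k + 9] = -6*k^2 + 14*k - 3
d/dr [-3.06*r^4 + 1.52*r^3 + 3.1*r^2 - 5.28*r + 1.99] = -12.24*r^3 + 4.56*r^2 + 6.2*r - 5.28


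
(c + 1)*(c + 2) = c^2 + 3*c + 2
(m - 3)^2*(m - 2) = m^3 - 8*m^2 + 21*m - 18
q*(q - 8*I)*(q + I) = q^3 - 7*I*q^2 + 8*q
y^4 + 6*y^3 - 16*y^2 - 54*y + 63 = (y - 3)*(y - 1)*(y + 3)*(y + 7)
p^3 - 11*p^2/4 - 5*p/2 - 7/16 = (p - 7/2)*(p + 1/4)*(p + 1/2)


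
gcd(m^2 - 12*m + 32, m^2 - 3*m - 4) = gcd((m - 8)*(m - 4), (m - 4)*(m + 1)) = m - 4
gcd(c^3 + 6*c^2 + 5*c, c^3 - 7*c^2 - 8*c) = c^2 + c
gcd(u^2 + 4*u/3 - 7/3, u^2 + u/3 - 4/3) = u - 1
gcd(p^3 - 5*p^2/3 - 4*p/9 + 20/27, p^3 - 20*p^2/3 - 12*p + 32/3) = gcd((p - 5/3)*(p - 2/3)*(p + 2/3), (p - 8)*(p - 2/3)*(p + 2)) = p - 2/3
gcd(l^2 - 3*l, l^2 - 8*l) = l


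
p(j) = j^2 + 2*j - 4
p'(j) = 2*j + 2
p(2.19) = 5.18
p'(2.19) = 6.38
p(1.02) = -0.92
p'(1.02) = 4.04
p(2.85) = 9.82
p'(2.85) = 7.70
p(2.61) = 8.03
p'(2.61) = 7.22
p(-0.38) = -4.62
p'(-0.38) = 1.24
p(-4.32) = 6.02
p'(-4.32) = -6.64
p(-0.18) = -4.33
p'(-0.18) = 1.64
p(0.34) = -3.20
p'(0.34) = 2.68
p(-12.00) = 116.00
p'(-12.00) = -22.00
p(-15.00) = 191.00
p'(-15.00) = -28.00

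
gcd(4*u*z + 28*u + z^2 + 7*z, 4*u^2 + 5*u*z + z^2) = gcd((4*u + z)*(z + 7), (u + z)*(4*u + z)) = 4*u + z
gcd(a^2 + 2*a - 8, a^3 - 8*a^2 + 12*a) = a - 2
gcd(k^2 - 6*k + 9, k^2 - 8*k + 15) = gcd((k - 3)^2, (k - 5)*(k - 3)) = k - 3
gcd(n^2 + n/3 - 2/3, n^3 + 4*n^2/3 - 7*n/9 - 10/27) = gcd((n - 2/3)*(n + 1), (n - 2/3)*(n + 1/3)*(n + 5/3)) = n - 2/3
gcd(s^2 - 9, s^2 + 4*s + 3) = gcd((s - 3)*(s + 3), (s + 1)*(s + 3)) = s + 3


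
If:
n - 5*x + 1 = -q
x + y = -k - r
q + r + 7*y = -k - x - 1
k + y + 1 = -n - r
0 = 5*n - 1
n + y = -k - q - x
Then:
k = -157/30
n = 1/5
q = 24/5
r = 5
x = 6/5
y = -29/30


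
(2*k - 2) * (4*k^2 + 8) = 8*k^3 - 8*k^2 + 16*k - 16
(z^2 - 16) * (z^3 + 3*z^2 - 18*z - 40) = z^5 + 3*z^4 - 34*z^3 - 88*z^2 + 288*z + 640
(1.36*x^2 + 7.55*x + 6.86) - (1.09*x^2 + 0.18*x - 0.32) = 0.27*x^2 + 7.37*x + 7.18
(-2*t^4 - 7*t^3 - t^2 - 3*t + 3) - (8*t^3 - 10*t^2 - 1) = -2*t^4 - 15*t^3 + 9*t^2 - 3*t + 4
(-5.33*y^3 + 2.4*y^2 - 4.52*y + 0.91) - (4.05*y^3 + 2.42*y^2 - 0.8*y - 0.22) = -9.38*y^3 - 0.02*y^2 - 3.72*y + 1.13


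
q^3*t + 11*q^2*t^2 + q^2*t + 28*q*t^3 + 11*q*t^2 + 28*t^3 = (q + 4*t)*(q + 7*t)*(q*t + t)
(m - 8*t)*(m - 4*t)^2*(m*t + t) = m^4*t - 16*m^3*t^2 + m^3*t + 80*m^2*t^3 - 16*m^2*t^2 - 128*m*t^4 + 80*m*t^3 - 128*t^4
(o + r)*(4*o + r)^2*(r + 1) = 16*o^3*r + 16*o^3 + 24*o^2*r^2 + 24*o^2*r + 9*o*r^3 + 9*o*r^2 + r^4 + r^3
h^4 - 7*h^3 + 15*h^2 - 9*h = h*(h - 3)^2*(h - 1)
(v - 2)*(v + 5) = v^2 + 3*v - 10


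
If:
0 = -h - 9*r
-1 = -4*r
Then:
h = -9/4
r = 1/4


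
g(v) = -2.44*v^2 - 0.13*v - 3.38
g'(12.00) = -58.69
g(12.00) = -356.30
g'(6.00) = -29.41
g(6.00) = -92.00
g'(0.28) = -1.50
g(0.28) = -3.61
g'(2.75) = -13.55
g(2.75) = -22.19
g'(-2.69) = 13.00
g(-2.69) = -20.69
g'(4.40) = -21.60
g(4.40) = -51.19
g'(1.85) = -9.16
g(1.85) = -11.97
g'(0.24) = -1.30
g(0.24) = -3.55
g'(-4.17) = 20.22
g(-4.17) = -45.27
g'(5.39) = -26.43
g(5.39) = -74.97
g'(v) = -4.88*v - 0.13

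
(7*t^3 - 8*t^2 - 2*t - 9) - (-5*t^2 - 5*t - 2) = 7*t^3 - 3*t^2 + 3*t - 7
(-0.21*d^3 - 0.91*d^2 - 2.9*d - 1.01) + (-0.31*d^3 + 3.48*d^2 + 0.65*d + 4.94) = -0.52*d^3 + 2.57*d^2 - 2.25*d + 3.93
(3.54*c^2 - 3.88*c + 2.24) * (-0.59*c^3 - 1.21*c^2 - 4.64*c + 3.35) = -2.0886*c^5 - 1.9942*c^4 - 13.0524*c^3 + 27.1518*c^2 - 23.3916*c + 7.504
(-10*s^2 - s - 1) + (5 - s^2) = -11*s^2 - s + 4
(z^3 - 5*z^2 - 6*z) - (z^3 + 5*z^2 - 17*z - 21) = -10*z^2 + 11*z + 21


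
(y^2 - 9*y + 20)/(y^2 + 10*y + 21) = (y^2 - 9*y + 20)/(y^2 + 10*y + 21)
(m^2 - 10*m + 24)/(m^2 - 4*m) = (m - 6)/m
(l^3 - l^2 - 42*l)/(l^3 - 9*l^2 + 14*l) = (l + 6)/(l - 2)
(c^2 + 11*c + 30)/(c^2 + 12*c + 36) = (c + 5)/(c + 6)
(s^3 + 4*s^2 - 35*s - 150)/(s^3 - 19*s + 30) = (s^2 - s - 30)/(s^2 - 5*s + 6)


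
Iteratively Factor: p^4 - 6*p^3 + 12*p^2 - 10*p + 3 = (p - 3)*(p^3 - 3*p^2 + 3*p - 1) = (p - 3)*(p - 1)*(p^2 - 2*p + 1) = (p - 3)*(p - 1)^2*(p - 1)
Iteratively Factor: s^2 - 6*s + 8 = (s - 2)*(s - 4)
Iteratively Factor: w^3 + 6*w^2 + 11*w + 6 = (w + 2)*(w^2 + 4*w + 3) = (w + 1)*(w + 2)*(w + 3)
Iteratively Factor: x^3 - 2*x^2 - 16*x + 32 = (x - 2)*(x^2 - 16) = (x - 4)*(x - 2)*(x + 4)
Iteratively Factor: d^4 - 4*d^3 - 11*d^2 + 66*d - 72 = (d - 3)*(d^3 - d^2 - 14*d + 24) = (d - 3)*(d + 4)*(d^2 - 5*d + 6) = (d - 3)^2*(d + 4)*(d - 2)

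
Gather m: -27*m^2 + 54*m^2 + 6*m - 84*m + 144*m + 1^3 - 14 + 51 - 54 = 27*m^2 + 66*m - 16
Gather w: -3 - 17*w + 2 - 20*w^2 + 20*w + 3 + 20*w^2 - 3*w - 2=0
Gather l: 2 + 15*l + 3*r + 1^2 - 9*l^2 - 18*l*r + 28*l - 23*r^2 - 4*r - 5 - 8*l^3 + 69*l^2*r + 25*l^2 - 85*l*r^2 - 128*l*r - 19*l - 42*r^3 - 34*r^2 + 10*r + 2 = -8*l^3 + l^2*(69*r + 16) + l*(-85*r^2 - 146*r + 24) - 42*r^3 - 57*r^2 + 9*r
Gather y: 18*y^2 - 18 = 18*y^2 - 18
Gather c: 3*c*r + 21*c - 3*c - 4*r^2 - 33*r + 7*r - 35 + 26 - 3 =c*(3*r + 18) - 4*r^2 - 26*r - 12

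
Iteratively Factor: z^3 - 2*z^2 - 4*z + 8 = (z - 2)*(z^2 - 4) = (z - 2)^2*(z + 2)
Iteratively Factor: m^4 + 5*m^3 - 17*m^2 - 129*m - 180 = (m + 4)*(m^3 + m^2 - 21*m - 45) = (m + 3)*(m + 4)*(m^2 - 2*m - 15) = (m + 3)^2*(m + 4)*(m - 5)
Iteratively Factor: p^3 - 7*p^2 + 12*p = (p)*(p^2 - 7*p + 12) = p*(p - 3)*(p - 4)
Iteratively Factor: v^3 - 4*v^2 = (v)*(v^2 - 4*v) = v*(v - 4)*(v)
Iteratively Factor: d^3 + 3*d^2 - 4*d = (d - 1)*(d^2 + 4*d) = d*(d - 1)*(d + 4)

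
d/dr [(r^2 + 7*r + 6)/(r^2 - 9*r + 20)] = 2*(-8*r^2 + 14*r + 97)/(r^4 - 18*r^3 + 121*r^2 - 360*r + 400)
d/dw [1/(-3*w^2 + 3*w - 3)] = (2*w - 1)/(3*(w^2 - w + 1)^2)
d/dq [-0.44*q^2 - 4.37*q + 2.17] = -0.88*q - 4.37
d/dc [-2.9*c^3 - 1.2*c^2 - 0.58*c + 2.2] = -8.7*c^2 - 2.4*c - 0.58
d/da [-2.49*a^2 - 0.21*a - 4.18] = -4.98*a - 0.21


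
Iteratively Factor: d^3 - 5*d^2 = (d)*(d^2 - 5*d) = d*(d - 5)*(d)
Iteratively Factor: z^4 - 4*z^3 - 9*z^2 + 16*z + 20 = (z - 5)*(z^3 + z^2 - 4*z - 4) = (z - 5)*(z + 2)*(z^2 - z - 2) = (z - 5)*(z - 2)*(z + 2)*(z + 1)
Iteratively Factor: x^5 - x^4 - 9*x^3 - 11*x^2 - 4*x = (x - 4)*(x^4 + 3*x^3 + 3*x^2 + x) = x*(x - 4)*(x^3 + 3*x^2 + 3*x + 1) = x*(x - 4)*(x + 1)*(x^2 + 2*x + 1) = x*(x - 4)*(x + 1)^2*(x + 1)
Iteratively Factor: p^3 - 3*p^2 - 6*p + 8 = (p - 1)*(p^2 - 2*p - 8) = (p - 1)*(p + 2)*(p - 4)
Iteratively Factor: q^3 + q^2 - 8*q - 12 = (q + 2)*(q^2 - q - 6) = (q - 3)*(q + 2)*(q + 2)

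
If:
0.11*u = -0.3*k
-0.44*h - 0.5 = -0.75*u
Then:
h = 1.70454545454545*u - 1.13636363636364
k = -0.366666666666667*u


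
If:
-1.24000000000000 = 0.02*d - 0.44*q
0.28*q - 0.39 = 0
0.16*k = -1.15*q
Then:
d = -31.36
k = -10.01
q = 1.39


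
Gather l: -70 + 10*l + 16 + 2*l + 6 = 12*l - 48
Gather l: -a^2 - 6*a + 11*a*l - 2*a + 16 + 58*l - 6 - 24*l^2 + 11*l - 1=-a^2 - 8*a - 24*l^2 + l*(11*a + 69) + 9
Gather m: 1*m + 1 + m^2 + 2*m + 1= m^2 + 3*m + 2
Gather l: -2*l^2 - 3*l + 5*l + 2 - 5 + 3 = -2*l^2 + 2*l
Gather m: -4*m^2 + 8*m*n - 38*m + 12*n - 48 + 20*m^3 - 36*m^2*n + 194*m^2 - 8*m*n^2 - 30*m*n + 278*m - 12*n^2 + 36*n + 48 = 20*m^3 + m^2*(190 - 36*n) + m*(-8*n^2 - 22*n + 240) - 12*n^2 + 48*n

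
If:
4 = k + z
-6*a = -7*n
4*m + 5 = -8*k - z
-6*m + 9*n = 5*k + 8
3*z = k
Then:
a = -77/27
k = 3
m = -15/2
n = -22/9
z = 1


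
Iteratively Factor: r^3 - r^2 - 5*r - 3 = (r + 1)*(r^2 - 2*r - 3) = (r + 1)^2*(r - 3)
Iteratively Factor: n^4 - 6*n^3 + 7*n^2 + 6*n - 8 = (n + 1)*(n^3 - 7*n^2 + 14*n - 8) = (n - 1)*(n + 1)*(n^2 - 6*n + 8) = (n - 4)*(n - 1)*(n + 1)*(n - 2)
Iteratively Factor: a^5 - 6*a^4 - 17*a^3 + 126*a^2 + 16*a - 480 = (a - 3)*(a^4 - 3*a^3 - 26*a^2 + 48*a + 160) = (a - 3)*(a + 2)*(a^3 - 5*a^2 - 16*a + 80) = (a - 4)*(a - 3)*(a + 2)*(a^2 - a - 20) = (a - 4)*(a - 3)*(a + 2)*(a + 4)*(a - 5)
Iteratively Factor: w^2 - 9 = (w - 3)*(w + 3)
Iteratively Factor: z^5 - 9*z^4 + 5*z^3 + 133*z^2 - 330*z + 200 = (z - 2)*(z^4 - 7*z^3 - 9*z^2 + 115*z - 100) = (z - 5)*(z - 2)*(z^3 - 2*z^2 - 19*z + 20) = (z - 5)*(z - 2)*(z + 4)*(z^2 - 6*z + 5) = (z - 5)^2*(z - 2)*(z + 4)*(z - 1)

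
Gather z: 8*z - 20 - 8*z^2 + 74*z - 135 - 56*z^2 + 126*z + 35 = -64*z^2 + 208*z - 120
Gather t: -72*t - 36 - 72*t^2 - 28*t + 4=-72*t^2 - 100*t - 32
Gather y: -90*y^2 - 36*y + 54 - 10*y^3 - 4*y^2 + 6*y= -10*y^3 - 94*y^2 - 30*y + 54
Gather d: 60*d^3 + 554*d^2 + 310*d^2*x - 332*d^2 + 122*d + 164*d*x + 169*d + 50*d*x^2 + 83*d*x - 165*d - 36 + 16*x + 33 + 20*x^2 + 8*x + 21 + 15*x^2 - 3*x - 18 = 60*d^3 + d^2*(310*x + 222) + d*(50*x^2 + 247*x + 126) + 35*x^2 + 21*x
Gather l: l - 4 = l - 4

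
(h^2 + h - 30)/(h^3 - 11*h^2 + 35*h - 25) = (h + 6)/(h^2 - 6*h + 5)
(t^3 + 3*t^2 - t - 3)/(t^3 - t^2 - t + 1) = (t + 3)/(t - 1)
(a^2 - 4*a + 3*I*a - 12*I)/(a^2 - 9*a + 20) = (a + 3*I)/(a - 5)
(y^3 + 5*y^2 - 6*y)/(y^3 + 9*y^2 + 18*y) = (y - 1)/(y + 3)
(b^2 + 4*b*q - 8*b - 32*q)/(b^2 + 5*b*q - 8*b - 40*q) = (b + 4*q)/(b + 5*q)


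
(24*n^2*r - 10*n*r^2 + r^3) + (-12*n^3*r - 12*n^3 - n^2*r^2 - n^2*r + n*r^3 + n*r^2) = -12*n^3*r - 12*n^3 - n^2*r^2 + 23*n^2*r + n*r^3 - 9*n*r^2 + r^3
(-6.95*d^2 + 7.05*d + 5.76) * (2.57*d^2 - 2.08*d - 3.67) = -17.8615*d^4 + 32.5745*d^3 + 25.6457*d^2 - 37.8543*d - 21.1392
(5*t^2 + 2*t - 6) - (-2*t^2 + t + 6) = 7*t^2 + t - 12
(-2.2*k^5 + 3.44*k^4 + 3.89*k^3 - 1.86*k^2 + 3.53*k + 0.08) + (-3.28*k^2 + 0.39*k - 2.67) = -2.2*k^5 + 3.44*k^4 + 3.89*k^3 - 5.14*k^2 + 3.92*k - 2.59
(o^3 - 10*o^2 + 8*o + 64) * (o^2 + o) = o^5 - 9*o^4 - 2*o^3 + 72*o^2 + 64*o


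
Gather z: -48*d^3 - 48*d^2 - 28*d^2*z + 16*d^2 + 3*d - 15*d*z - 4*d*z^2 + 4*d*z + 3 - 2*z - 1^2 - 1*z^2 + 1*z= -48*d^3 - 32*d^2 + 3*d + z^2*(-4*d - 1) + z*(-28*d^2 - 11*d - 1) + 2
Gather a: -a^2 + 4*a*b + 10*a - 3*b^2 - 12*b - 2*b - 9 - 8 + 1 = -a^2 + a*(4*b + 10) - 3*b^2 - 14*b - 16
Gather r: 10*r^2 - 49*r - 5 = 10*r^2 - 49*r - 5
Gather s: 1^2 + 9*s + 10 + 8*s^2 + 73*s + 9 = 8*s^2 + 82*s + 20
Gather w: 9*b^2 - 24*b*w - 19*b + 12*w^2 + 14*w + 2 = 9*b^2 - 19*b + 12*w^2 + w*(14 - 24*b) + 2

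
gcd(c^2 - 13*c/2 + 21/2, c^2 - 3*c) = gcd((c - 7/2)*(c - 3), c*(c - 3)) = c - 3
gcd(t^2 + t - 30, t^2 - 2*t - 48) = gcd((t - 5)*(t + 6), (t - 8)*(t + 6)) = t + 6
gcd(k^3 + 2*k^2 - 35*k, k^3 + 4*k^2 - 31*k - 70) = k^2 + 2*k - 35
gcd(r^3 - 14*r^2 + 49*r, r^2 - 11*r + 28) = r - 7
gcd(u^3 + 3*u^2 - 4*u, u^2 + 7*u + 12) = u + 4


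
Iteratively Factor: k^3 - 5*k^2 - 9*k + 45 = (k + 3)*(k^2 - 8*k + 15) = (k - 5)*(k + 3)*(k - 3)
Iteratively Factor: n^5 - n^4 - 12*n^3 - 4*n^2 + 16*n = (n - 1)*(n^4 - 12*n^2 - 16*n) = (n - 1)*(n + 2)*(n^3 - 2*n^2 - 8*n) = n*(n - 1)*(n + 2)*(n^2 - 2*n - 8) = n*(n - 4)*(n - 1)*(n + 2)*(n + 2)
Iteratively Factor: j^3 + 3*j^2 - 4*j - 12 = (j + 2)*(j^2 + j - 6) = (j + 2)*(j + 3)*(j - 2)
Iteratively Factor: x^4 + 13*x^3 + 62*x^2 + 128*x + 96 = (x + 4)*(x^3 + 9*x^2 + 26*x + 24) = (x + 2)*(x + 4)*(x^2 + 7*x + 12) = (x + 2)*(x + 4)^2*(x + 3)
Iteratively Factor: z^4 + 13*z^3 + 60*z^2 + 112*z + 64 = (z + 1)*(z^3 + 12*z^2 + 48*z + 64) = (z + 1)*(z + 4)*(z^2 + 8*z + 16) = (z + 1)*(z + 4)^2*(z + 4)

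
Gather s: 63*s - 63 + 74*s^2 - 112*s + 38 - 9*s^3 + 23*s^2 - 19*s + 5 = -9*s^3 + 97*s^2 - 68*s - 20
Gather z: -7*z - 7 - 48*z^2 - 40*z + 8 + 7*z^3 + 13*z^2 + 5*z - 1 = 7*z^3 - 35*z^2 - 42*z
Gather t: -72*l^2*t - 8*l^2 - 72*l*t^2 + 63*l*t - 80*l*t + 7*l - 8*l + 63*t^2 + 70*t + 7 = -8*l^2 - l + t^2*(63 - 72*l) + t*(-72*l^2 - 17*l + 70) + 7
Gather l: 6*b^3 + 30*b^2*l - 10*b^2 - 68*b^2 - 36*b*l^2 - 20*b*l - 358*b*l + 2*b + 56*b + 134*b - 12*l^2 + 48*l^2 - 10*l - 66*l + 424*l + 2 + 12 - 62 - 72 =6*b^3 - 78*b^2 + 192*b + l^2*(36 - 36*b) + l*(30*b^2 - 378*b + 348) - 120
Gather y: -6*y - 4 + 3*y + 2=-3*y - 2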